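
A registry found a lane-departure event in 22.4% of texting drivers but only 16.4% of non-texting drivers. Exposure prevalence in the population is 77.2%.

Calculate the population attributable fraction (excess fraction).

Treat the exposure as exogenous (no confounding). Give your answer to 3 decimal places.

PAF ≈ 0.220

p₁ = 0.224, p₀ = 0.164.
Overall risk P(Y=1) = π·p₁ + (1−π)·p₀ = 0.772×0.224 + 0.228×0.164 = 0.21032.
Under exogeneity, PAF = [P(Y=1) − p₀] / P(Y=1).
PAF = (0.21032 − 0.164) / 0.21032 ≈ 0.2202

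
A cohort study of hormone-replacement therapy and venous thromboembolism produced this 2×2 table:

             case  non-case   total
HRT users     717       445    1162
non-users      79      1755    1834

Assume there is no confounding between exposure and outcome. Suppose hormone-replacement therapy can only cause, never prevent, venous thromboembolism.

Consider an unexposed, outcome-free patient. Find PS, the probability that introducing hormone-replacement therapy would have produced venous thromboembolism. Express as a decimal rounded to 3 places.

PS ≈ 0.600

p₁ = P(outcome | exposed) = 717/1162 = 0.61704
p₀ = P(outcome | unexposed) = 79/1834 = 0.043075
Under exogeneity and monotonicity, PS = (p₁ − p₀)/(1 − p₀).
PS = (0.61704 − 0.043075) / 0.95692 ≈ 0.5998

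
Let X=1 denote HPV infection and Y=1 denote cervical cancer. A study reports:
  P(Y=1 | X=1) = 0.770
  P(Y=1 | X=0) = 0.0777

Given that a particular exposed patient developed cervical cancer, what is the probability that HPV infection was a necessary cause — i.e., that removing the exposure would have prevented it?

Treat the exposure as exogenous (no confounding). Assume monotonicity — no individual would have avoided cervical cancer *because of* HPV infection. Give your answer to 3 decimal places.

Let p₁ = 0.77, p₀ = 0.0777.
Under exogeneity and monotonicity, PN = (p₁ − p₀) / p₁.
PN = (0.77 − 0.0777) / 0.77 = 0.6923 / 0.77 ≈ 0.8991

PN ≈ 0.899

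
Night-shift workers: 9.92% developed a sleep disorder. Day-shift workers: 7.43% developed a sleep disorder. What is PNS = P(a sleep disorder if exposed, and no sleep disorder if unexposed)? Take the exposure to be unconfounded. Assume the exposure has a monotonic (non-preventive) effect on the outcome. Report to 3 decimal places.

p₁ = 0.0992, p₀ = 0.0743.
Under exogeneity and monotonicity, PNS = p₁ − p₀.
PNS = 0.0992 − 0.0743 = 0.0249

PNS ≈ 0.025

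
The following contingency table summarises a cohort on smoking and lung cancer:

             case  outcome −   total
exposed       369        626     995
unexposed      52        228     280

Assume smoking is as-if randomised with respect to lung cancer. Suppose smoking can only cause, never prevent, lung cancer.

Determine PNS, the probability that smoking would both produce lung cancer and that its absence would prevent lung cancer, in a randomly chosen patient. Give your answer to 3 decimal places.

p₁ = P(outcome | exposed) = 369/995 = 0.37085
p₀ = P(outcome | unexposed) = 52/280 = 0.18571
Under exogeneity and monotonicity, PNS = p₁ − p₀.
PNS = 0.37085 − 0.18571 = 0.18514

PNS ≈ 0.185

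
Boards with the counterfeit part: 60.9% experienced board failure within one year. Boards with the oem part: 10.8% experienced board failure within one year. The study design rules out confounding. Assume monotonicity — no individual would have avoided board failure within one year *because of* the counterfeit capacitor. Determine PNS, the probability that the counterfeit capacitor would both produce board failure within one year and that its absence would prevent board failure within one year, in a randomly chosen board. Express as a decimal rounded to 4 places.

PNS ≈ 0.5010

p₁ = 0.609, p₀ = 0.108.
Under exogeneity and monotonicity, PNS = p₁ − p₀.
PNS = 0.609 − 0.108 = 0.501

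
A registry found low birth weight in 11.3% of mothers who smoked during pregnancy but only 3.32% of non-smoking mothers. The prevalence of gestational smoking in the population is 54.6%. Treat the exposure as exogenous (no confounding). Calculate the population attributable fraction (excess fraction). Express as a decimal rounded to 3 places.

p₁ = 0.113, p₀ = 0.0332.
Overall risk P(Y=1) = π·p₁ + (1−π)·p₀ = 0.546×0.113 + 0.454×0.0332 = 0.076771.
Under exogeneity, PAF = [P(Y=1) − p₀] / P(Y=1).
PAF = (0.076771 − 0.0332) / 0.076771 ≈ 0.5675

PAF ≈ 0.568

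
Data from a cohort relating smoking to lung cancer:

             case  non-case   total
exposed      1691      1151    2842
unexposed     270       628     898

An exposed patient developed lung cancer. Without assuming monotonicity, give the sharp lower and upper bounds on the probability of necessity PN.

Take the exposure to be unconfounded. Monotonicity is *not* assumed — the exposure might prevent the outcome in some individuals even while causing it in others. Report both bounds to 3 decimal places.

p₁ = P(outcome | exposed) = 1691/2842 = 0.595
p₀ = P(outcome | unexposed) = 270/898 = 0.30067
Under exogeneity alone the bounds on PN are max{0,(p₁−p₀)/p₁} ≤ PN ≤ min{1,(1−p₀)/p₁}.
  lower = (p₁ − p₀)/p₁ = 0.29434 / 0.595 ≈ 0.4947
  upper = min{1, (1 − p₀)/p₁} = 0.69933 / 0.595 ≈ 1.1753 → capped at 1

0.495 ≤ PN ≤ 1.000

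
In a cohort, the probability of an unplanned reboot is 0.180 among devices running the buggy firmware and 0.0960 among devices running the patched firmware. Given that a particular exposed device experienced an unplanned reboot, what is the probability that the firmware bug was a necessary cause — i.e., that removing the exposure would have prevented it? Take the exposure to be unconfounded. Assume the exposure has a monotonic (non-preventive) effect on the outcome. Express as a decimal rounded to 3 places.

Let p₁ = 0.18, p₀ = 0.096.
Under exogeneity and monotonicity, PN = (p₁ − p₀) / p₁.
PN = (0.18 − 0.096) / 0.18 = 0.084 / 0.18 ≈ 0.4667

PN ≈ 0.467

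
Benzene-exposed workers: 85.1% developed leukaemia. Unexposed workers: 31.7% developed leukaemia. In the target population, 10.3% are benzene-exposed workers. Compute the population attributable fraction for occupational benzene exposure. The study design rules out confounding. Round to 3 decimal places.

PAF ≈ 0.148

p₁ = 0.851, p₀ = 0.317.
Overall risk P(Y=1) = π·p₁ + (1−π)·p₀ = 0.103×0.851 + 0.897×0.317 = 0.372.
Under exogeneity, PAF = [P(Y=1) − p₀] / P(Y=1).
PAF = (0.372 − 0.317) / 0.372 ≈ 0.1479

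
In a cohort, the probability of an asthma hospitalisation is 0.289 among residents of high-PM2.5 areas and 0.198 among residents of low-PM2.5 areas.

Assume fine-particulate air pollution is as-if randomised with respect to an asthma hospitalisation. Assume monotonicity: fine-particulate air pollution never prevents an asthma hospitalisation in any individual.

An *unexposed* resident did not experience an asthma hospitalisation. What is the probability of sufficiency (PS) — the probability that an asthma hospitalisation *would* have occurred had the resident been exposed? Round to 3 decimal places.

Let p₁ = 0.289, p₀ = 0.198.
Under exogeneity and monotonicity, PS = (p₁ − p₀) / (1 − p₀).
PS = (0.289 − 0.198) / (1 − 0.198) = 0.091 / 0.802 ≈ 0.1135

PS ≈ 0.113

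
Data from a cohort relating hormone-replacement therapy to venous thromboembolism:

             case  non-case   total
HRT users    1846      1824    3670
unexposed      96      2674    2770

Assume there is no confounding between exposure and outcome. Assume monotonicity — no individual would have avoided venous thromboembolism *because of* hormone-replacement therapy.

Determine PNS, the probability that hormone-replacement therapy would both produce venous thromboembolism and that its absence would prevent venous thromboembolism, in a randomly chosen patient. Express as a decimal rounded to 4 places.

PNS ≈ 0.4683

p₁ = P(outcome | exposed) = 1846/3670 = 0.503
p₀ = P(outcome | unexposed) = 96/2770 = 0.034657
Under exogeneity and monotonicity, PNS = p₁ − p₀.
PNS = 0.503 − 0.034657 = 0.46834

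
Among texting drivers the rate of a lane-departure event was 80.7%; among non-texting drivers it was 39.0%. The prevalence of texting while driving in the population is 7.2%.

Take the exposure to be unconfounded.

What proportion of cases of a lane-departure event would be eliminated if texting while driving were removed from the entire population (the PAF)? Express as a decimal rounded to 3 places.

p₁ = 0.807, p₀ = 0.39.
Overall risk P(Y=1) = π·p₁ + (1−π)·p₀ = 0.072×0.807 + 0.928×0.39 = 0.42002.
Under exogeneity, PAF = [P(Y=1) − p₀] / P(Y=1).
PAF = (0.42002 − 0.39) / 0.42002 ≈ 0.0715

PAF ≈ 0.071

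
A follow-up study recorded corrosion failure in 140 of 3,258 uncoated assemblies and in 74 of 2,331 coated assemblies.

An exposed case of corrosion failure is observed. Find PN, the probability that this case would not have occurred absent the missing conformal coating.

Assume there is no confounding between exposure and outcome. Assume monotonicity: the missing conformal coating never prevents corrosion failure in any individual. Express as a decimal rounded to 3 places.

PN ≈ 0.261

p₁ = P(outcome | exposed) = 140/3258 = 0.042971
p₀ = P(outcome | unexposed) = 74/2331 = 0.031746
Under exogeneity and monotonicity, PN = (p₁ − p₀) / p₁.
PN = (0.042971 − 0.031746) / 0.042971 = 0.011225 / 0.042971 ≈ 0.2612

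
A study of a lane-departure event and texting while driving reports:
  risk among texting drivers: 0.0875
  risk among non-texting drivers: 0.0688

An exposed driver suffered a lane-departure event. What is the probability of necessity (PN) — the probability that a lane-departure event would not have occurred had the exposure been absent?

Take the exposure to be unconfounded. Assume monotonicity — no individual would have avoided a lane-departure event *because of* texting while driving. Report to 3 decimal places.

PN ≈ 0.214

Let p₁ = 0.0875, p₀ = 0.0688.
Under exogeneity and monotonicity, PN = (p₁ − p₀) / p₁.
PN = (0.0875 − 0.0688) / 0.0875 = 0.0187 / 0.0875 ≈ 0.2137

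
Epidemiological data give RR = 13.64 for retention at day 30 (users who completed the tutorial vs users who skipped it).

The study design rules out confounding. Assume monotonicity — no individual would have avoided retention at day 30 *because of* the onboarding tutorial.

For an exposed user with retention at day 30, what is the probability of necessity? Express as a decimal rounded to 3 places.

Under exogeneity and monotonicity, PN = (RR − 1) / RR = 1 − 1/RR.
PN = (13.64 − 1) / 13.64 = 12.64 / 13.64 ≈ 0.9267

PN ≈ 0.927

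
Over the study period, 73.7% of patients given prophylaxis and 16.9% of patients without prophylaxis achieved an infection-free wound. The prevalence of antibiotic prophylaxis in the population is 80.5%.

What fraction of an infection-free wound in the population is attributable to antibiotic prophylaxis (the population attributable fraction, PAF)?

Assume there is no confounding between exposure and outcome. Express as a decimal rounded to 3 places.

PAF ≈ 0.730

p₁ = 0.737, p₀ = 0.169.
Overall risk P(Y=1) = π·p₁ + (1−π)·p₀ = 0.805×0.737 + 0.195×0.169 = 0.62624.
Under exogeneity, PAF = [P(Y=1) − p₀] / P(Y=1).
PAF = (0.62624 − 0.169) / 0.62624 ≈ 0.7301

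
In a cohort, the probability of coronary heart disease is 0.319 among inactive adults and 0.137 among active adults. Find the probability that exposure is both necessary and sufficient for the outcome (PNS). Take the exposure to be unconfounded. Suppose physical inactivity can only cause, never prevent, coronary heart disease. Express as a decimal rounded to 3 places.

Let p₁ = 0.319, p₀ = 0.137.
Under exogeneity and monotonicity, PNS = p₁ − p₀.
PNS = 0.319 − 0.137 = 0.182

PNS ≈ 0.182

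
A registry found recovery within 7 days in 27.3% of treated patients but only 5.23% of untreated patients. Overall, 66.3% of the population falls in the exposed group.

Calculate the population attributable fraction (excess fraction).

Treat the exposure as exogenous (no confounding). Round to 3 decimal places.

p₁ = 0.273, p₀ = 0.0523.
Overall risk P(Y=1) = π·p₁ + (1−π)·p₀ = 0.663×0.273 + 0.337×0.0523 = 0.19862.
Under exogeneity, PAF = [P(Y=1) − p₀] / P(Y=1).
PAF = (0.19862 − 0.0523) / 0.19862 ≈ 0.7367

PAF ≈ 0.737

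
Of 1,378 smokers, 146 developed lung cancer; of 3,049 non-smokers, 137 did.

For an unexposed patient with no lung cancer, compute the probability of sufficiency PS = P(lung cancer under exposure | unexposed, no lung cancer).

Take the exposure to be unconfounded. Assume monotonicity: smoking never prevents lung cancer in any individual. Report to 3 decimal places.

p₁ = P(outcome | exposed) = 146/1378 = 0.10595
p₀ = P(outcome | unexposed) = 137/3049 = 0.044933
Under exogeneity and monotonicity, PS = (p₁ − p₀) / (1 − p₀).
PS = (0.10595 − 0.044933) / (1 − 0.044933) = 0.061018 / 0.95507 ≈ 0.0639

PS ≈ 0.064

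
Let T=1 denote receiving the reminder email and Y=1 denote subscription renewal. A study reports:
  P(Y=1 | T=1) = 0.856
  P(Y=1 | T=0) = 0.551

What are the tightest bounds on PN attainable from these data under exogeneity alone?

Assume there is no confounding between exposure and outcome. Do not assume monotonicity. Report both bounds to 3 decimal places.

Let p₁ = 0.856, p₀ = 0.551.
Under exogeneity alone the bounds on PN are max{0,(p₁−p₀)/p₁} ≤ PN ≤ min{1,(1−p₀)/p₁}.
  lower = (p₁ − p₀)/p₁ = 0.305 / 0.856 ≈ 0.3563
  upper = min{1, (1 − p₀)/p₁} = 0.449 / 0.856 ≈ 0.5245

0.356 ≤ PN ≤ 0.525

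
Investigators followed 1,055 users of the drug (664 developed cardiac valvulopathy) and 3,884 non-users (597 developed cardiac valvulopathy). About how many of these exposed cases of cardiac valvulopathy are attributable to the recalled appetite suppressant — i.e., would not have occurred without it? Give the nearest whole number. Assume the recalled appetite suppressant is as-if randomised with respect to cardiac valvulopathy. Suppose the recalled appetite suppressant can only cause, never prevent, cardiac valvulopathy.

about 502 cases

p₁ = P(outcome | exposed) = 664/1055 = 0.62938
p₀ = P(outcome | unexposed) = 597/3884 = 0.15371
PN = (p₁ − p₀)/p₁ = (0.62938 − 0.15371) / 0.62938 ≈ 0.75578.
Attributable cases ≈ PN × (exposed cases) = 0.75578 × 664 ≈ 501.84.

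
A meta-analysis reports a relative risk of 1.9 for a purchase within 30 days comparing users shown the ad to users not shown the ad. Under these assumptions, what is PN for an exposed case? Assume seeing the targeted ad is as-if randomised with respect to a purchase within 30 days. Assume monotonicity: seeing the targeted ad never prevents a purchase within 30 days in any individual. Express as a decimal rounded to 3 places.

PN ≈ 0.474

Under exogeneity and monotonicity, PN = (RR − 1) / RR = 1 − 1/RR.
PN = (1.9 − 1) / 1.9 = 0.9 / 1.9 ≈ 0.4737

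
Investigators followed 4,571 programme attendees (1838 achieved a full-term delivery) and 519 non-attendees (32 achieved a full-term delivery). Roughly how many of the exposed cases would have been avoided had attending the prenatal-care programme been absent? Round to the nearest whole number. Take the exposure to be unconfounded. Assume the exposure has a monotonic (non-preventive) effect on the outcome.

about 1556 cases

p₁ = P(outcome | exposed) = 1838/4571 = 0.4021
p₀ = P(outcome | unexposed) = 32/519 = 0.061657
PN = (p₁ − p₀)/p₁ = (0.4021 − 0.061657) / 0.4021 ≈ 0.84666.
Attributable cases ≈ PN × (exposed cases) = 0.84666 × 1838 ≈ 1556.17.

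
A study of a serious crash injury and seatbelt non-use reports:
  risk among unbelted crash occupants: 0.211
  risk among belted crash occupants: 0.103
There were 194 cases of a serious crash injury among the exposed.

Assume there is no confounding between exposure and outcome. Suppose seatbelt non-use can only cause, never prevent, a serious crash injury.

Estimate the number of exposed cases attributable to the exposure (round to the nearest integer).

Let p₁ = 0.211, p₀ = 0.103.
PN = (p₁ − p₀)/p₁ = (0.211 − 0.103) / 0.211 ≈ 0.51185.
Attributable cases ≈ PN × (exposed cases) = 0.51185 × 194 ≈ 99.30.

about 99 cases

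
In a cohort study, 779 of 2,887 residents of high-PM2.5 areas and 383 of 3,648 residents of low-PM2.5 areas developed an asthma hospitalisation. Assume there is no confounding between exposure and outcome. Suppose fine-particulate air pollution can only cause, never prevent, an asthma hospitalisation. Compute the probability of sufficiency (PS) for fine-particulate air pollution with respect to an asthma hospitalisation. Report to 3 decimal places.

PS ≈ 0.184

p₁ = P(outcome | exposed) = 779/2887 = 0.26983
p₀ = P(outcome | unexposed) = 383/3648 = 0.10499
Under exogeneity and monotonicity, PS = (p₁ − p₀) / (1 − p₀).
PS = (0.26983 − 0.10499) / (1 − 0.10499) = 0.16484 / 0.89501 ≈ 0.1842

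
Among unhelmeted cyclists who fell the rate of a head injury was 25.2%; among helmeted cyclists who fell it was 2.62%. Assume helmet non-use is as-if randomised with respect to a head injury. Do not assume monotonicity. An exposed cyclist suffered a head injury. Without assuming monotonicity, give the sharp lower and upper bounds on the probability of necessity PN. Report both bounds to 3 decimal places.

p₁ = 0.252, p₀ = 0.0262.
Under exogeneity alone the bounds on PN are max{0,(p₁−p₀)/p₁} ≤ PN ≤ min{1,(1−p₀)/p₁}.
  lower = (p₁ − p₀)/p₁ = 0.2258 / 0.252 ≈ 0.8960
  upper = min{1, (1 − p₀)/p₁} = 0.9738 / 0.252 ≈ 3.8643 → capped at 1

0.896 ≤ PN ≤ 1.000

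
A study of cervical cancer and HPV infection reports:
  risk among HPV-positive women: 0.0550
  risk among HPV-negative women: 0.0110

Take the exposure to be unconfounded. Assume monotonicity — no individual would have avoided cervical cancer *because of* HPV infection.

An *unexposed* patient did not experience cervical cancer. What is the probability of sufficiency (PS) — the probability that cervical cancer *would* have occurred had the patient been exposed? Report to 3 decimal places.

Let p₁ = 0.055, p₀ = 0.011.
Under exogeneity and monotonicity, PS = (p₁ − p₀) / (1 − p₀).
PS = (0.055 − 0.011) / (1 − 0.011) = 0.044 / 0.989 ≈ 0.0445

PS ≈ 0.044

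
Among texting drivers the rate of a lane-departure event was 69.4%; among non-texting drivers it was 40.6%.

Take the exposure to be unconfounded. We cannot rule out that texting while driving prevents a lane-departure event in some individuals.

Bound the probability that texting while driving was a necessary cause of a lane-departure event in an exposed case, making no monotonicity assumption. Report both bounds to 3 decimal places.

p₁ = 0.694, p₀ = 0.406.
Under exogeneity alone the bounds on PN are max{0,(p₁−p₀)/p₁} ≤ PN ≤ min{1,(1−p₀)/p₁}.
  lower = (p₁ − p₀)/p₁ = 0.288 / 0.694 ≈ 0.4150
  upper = min{1, (1 − p₀)/p₁} = 0.594 / 0.694 ≈ 0.8559

0.415 ≤ PN ≤ 0.856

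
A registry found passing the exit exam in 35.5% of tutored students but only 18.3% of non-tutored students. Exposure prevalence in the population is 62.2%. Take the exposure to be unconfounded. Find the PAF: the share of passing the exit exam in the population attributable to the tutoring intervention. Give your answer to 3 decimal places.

p₁ = 0.355, p₀ = 0.183.
Overall risk P(Y=1) = π·p₁ + (1−π)·p₀ = 0.622×0.355 + 0.378×0.183 = 0.28998.
Under exogeneity, PAF = [P(Y=1) − p₀] / P(Y=1).
PAF = (0.28998 − 0.183) / 0.28998 ≈ 0.3689

PAF ≈ 0.369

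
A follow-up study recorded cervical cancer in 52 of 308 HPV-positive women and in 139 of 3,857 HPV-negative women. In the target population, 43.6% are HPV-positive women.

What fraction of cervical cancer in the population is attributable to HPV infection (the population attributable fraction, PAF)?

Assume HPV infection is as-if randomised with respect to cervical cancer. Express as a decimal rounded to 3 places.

p₁ = P(outcome | exposed) = 52/308 = 0.16883
p₀ = P(outcome | unexposed) = 139/3857 = 0.036038
Overall risk P(Y=1) = π·p₁ + (1−π)·p₀ = 0.436×0.16883 + 0.564×0.036038 = 0.093936.
Under exogeneity, PAF = [P(Y=1) − p₀] / P(Y=1).
PAF = (0.093936 − 0.036038) / 0.093936 ≈ 0.6164

PAF ≈ 0.616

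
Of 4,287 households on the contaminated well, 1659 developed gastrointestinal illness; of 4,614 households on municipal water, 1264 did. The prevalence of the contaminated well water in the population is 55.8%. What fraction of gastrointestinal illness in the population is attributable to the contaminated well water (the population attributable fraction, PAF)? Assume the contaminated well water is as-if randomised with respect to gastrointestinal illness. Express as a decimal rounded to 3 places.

PAF ≈ 0.187

p₁ = P(outcome | exposed) = 1659/4287 = 0.38698
p₀ = P(outcome | unexposed) = 1264/4614 = 0.27395
Overall risk P(Y=1) = π·p₁ + (1−π)·p₀ = 0.558×0.38698 + 0.442×0.27395 = 0.33702.
Under exogeneity, PAF = [P(Y=1) − p₀] / P(Y=1).
PAF = (0.33702 − 0.27395) / 0.33702 ≈ 0.1871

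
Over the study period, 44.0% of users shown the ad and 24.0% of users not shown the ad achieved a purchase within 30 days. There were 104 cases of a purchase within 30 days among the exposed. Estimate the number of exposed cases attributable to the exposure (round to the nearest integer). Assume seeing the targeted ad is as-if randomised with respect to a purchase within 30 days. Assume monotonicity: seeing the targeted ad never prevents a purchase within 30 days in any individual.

about 47 cases

p₁ = 0.44, p₀ = 0.24.
PN = (p₁ − p₀)/p₁ = (0.44 − 0.24) / 0.44 ≈ 0.45455.
Attributable cases ≈ PN × (exposed cases) = 0.45455 × 104 ≈ 47.27.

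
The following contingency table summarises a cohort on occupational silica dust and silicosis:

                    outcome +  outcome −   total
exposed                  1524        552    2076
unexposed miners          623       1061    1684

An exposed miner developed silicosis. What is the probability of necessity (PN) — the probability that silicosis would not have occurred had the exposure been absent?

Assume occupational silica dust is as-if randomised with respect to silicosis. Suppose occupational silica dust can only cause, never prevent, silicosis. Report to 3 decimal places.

PN ≈ 0.496

p₁ = P(outcome | exposed) = 1524/2076 = 0.7341
p₀ = P(outcome | unexposed) = 623/1684 = 0.36995
Under exogeneity and monotonicity, PN = (p₁ − p₀) / p₁.
PN = (0.7341 − 0.36995) / 0.7341 = 0.36415 / 0.7341 ≈ 0.4960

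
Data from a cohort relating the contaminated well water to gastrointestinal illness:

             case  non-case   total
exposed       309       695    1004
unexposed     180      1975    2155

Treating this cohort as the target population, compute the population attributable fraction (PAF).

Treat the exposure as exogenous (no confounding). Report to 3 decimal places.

PAF ≈ 0.460

p₁ = P(outcome | exposed) = 309/1004 = 0.30777
p₀ = P(outcome | unexposed) = 180/2155 = 0.083527
Exposure prevalence π = 1004/3159 = 0.31782; overall risk P(Y=1) = 0.1548.
Under exogeneity, PAF = [P(Y=1) − p₀]/P(Y=1).
PAF = (0.1548 − 0.083527) / 0.1548 ≈ 0.4604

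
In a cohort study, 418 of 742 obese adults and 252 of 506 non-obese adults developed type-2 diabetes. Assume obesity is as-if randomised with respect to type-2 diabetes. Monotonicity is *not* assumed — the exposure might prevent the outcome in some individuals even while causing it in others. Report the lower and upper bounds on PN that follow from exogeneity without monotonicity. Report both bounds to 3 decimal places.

p₁ = P(outcome | exposed) = 418/742 = 0.56334
p₀ = P(outcome | unexposed) = 252/506 = 0.49802
Under exogeneity alone the bounds on PN are max{0,(p₁−p₀)/p₁} ≤ PN ≤ min{1,(1−p₀)/p₁}.
  lower = (p₁ − p₀)/p₁ = 0.065319 / 0.56334 ≈ 0.1159
  upper = min{1, (1 − p₀)/p₁} = 0.50198 / 0.56334 ≈ 0.8911

0.116 ≤ PN ≤ 0.891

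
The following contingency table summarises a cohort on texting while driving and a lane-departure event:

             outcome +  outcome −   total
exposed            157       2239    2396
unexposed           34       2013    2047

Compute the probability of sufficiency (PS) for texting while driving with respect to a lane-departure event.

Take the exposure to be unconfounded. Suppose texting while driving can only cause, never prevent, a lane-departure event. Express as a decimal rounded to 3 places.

PS ≈ 0.050

p₁ = P(outcome | exposed) = 157/2396 = 0.065526
p₀ = P(outcome | unexposed) = 34/2047 = 0.01661
Under exogeneity and monotonicity, PS = (p₁ − p₀) / (1 − p₀).
PS = (0.065526 − 0.01661) / (1 − 0.01661) = 0.048916 / 0.98339 ≈ 0.0497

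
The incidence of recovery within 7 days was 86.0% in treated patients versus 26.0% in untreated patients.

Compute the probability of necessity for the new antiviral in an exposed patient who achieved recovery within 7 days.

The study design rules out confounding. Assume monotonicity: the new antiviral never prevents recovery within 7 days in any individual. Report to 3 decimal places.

PN ≈ 0.698

p₁ = 0.86, p₀ = 0.26.
Under exogeneity and monotonicity, PN = (p₁ − p₀) / p₁.
PN = (0.86 − 0.26) / 0.86 = 0.6 / 0.86 ≈ 0.6977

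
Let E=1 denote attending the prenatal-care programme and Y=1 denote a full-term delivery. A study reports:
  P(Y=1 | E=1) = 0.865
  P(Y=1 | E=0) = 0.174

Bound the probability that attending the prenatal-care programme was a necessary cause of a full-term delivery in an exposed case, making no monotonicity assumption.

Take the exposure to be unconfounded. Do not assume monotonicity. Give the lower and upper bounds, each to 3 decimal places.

Let p₁ = 0.865, p₀ = 0.174.
Under exogeneity alone the bounds on PN are max{0,(p₁−p₀)/p₁} ≤ PN ≤ min{1,(1−p₀)/p₁}.
  lower = (p₁ − p₀)/p₁ = 0.691 / 0.865 ≈ 0.7988
  upper = min{1, (1 − p₀)/p₁} = 0.826 / 0.865 ≈ 0.9549

0.799 ≤ PN ≤ 0.955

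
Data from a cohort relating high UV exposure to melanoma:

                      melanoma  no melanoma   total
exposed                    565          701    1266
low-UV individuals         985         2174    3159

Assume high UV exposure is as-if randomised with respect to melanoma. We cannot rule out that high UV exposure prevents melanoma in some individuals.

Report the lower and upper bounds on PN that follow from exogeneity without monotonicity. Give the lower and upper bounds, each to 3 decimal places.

0.301 ≤ PN ≤ 1.000

p₁ = P(outcome | exposed) = 565/1266 = 0.44629
p₀ = P(outcome | unexposed) = 985/3159 = 0.31181
Under exogeneity alone the bounds on PN are max{0,(p₁−p₀)/p₁} ≤ PN ≤ min{1,(1−p₀)/p₁}.
  lower = (p₁ − p₀)/p₁ = 0.13448 / 0.44629 ≈ 0.3013
  upper = min{1, (1 − p₀)/p₁} = 0.68819 / 0.44629 ≈ 1.5420 → capped at 1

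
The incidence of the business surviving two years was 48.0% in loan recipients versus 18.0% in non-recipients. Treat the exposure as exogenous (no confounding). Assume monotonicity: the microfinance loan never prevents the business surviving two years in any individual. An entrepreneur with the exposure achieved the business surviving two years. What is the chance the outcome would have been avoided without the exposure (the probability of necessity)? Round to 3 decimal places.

p₁ = 0.48, p₀ = 0.18.
Under exogeneity and monotonicity, PN = (p₁ − p₀) / p₁.
PN = (0.48 − 0.18) / 0.48 = 0.3 / 0.48 ≈ 0.6250

PN ≈ 0.625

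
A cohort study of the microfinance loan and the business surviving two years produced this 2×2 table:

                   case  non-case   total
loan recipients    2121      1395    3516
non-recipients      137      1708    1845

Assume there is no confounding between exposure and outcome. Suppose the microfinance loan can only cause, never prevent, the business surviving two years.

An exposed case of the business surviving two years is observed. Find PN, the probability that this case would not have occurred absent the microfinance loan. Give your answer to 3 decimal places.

PN ≈ 0.877

p₁ = P(outcome | exposed) = 2121/3516 = 0.60324
p₀ = P(outcome | unexposed) = 137/1845 = 0.074255
Under exogeneity and monotonicity, PN = (p₁ − p₀)/p₁.
PN = (0.60324 − 0.074255) / 0.60324 ≈ 0.8769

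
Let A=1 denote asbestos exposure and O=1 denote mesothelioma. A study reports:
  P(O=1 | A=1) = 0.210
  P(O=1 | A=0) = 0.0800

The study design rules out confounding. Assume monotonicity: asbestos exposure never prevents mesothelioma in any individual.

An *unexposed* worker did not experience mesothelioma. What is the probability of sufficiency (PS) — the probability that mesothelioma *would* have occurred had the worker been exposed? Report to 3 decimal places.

PS ≈ 0.141

Let p₁ = 0.21, p₀ = 0.08.
Under exogeneity and monotonicity, PS = (p₁ − p₀) / (1 − p₀).
PS = (0.21 − 0.08) / (1 − 0.08) = 0.13 / 0.92 ≈ 0.1413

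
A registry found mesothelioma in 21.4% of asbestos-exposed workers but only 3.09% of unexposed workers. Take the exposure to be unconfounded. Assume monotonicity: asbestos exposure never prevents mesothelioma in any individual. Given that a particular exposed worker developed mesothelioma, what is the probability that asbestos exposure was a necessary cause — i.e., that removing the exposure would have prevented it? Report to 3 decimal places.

p₁ = 0.214, p₀ = 0.0309.
Under exogeneity and monotonicity, PN = (p₁ − p₀) / p₁.
PN = (0.214 − 0.0309) / 0.214 = 0.1831 / 0.214 ≈ 0.8556

PN ≈ 0.856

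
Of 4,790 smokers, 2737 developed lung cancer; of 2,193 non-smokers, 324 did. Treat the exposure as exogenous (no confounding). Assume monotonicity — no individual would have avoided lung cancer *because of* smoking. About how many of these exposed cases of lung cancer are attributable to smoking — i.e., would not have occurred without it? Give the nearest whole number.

p₁ = P(outcome | exposed) = 2737/4790 = 0.5714
p₀ = P(outcome | unexposed) = 324/2193 = 0.14774
PN = (p₁ − p₀)/p₁ = (0.5714 − 0.14774) / 0.5714 ≈ 0.74144.
Attributable cases ≈ PN × (exposed cases) = 0.74144 × 2737 ≈ 2029.31.

about 2029 cases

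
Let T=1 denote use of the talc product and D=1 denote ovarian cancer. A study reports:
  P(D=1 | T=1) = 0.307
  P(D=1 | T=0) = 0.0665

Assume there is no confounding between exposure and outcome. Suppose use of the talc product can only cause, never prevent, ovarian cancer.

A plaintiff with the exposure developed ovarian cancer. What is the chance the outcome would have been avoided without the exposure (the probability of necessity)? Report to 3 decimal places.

Let p₁ = 0.307, p₀ = 0.0665.
Under exogeneity and monotonicity, PN = (p₁ − p₀) / p₁.
PN = (0.307 − 0.0665) / 0.307 = 0.2405 / 0.307 ≈ 0.7834

PN ≈ 0.783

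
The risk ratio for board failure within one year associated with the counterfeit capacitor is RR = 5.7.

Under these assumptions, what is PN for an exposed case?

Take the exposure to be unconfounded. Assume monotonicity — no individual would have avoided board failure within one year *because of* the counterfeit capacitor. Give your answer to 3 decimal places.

Under exogeneity and monotonicity, PN = (RR − 1) / RR = 1 − 1/RR.
PN = (5.7 − 1) / 5.7 = 4.7 / 5.7 ≈ 0.8246

PN ≈ 0.825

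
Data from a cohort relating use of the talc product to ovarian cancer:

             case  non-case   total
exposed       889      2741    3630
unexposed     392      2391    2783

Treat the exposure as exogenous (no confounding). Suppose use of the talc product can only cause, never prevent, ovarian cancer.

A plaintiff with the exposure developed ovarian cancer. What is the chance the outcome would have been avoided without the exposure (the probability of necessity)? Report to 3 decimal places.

PN ≈ 0.425

p₁ = P(outcome | exposed) = 889/3630 = 0.2449
p₀ = P(outcome | unexposed) = 392/2783 = 0.14086
Under exogeneity and monotonicity, PN = (p₁ − p₀) / p₁.
PN = (0.2449 − 0.14086) / 0.2449 = 0.10405 / 0.2449 ≈ 0.4249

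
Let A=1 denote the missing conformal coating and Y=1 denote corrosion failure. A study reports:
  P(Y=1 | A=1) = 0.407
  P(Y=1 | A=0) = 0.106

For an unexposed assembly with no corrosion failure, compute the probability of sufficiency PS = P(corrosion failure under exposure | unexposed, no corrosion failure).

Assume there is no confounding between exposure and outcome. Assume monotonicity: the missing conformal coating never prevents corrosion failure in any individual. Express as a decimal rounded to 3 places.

Let p₁ = 0.407, p₀ = 0.106.
Under exogeneity and monotonicity, PS = (p₁ − p₀) / (1 − p₀).
PS = (0.407 − 0.106) / (1 − 0.106) = 0.301 / 0.894 ≈ 0.3367

PS ≈ 0.337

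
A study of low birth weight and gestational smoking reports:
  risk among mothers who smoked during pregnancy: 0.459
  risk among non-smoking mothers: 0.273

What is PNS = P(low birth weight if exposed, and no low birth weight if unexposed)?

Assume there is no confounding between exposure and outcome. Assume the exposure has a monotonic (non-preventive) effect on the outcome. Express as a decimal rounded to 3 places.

PNS ≈ 0.186

Let p₁ = 0.459, p₀ = 0.273.
Under exogeneity and monotonicity, PNS = p₁ − p₀.
PNS = 0.459 − 0.273 = 0.186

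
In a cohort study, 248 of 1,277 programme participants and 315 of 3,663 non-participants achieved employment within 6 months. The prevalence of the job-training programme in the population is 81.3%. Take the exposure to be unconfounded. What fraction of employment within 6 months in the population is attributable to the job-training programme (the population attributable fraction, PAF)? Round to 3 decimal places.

p₁ = P(outcome | exposed) = 248/1277 = 0.19421
p₀ = P(outcome | unexposed) = 315/3663 = 0.085995
Overall risk P(Y=1) = π·p₁ + (1−π)·p₀ = 0.813×0.19421 + 0.187×0.085995 = 0.17397.
Under exogeneity, PAF = [P(Y=1) − p₀] / P(Y=1).
PAF = (0.17397 − 0.085995) / 0.17397 ≈ 0.5057

PAF ≈ 0.506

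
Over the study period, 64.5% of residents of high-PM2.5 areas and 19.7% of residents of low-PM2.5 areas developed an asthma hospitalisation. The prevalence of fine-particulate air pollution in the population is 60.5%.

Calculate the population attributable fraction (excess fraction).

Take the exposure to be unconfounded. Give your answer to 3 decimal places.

p₁ = 0.645, p₀ = 0.197.
Overall risk P(Y=1) = π·p₁ + (1−π)·p₀ = 0.605×0.645 + 0.395×0.197 = 0.46804.
Under exogeneity, PAF = [P(Y=1) − p₀] / P(Y=1).
PAF = (0.46804 − 0.197) / 0.46804 ≈ 0.5791

PAF ≈ 0.579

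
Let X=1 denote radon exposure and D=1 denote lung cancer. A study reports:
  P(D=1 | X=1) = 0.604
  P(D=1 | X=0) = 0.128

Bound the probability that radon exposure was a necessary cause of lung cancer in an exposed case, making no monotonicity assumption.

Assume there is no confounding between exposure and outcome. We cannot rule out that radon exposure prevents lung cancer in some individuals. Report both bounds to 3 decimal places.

0.788 ≤ PN ≤ 1.000

Let p₁ = 0.604, p₀ = 0.128.
Under exogeneity alone the bounds on PN are max{0,(p₁−p₀)/p₁} ≤ PN ≤ min{1,(1−p₀)/p₁}.
  lower = (p₁ − p₀)/p₁ = 0.476 / 0.604 ≈ 0.7881
  upper = min{1, (1 − p₀)/p₁} = 0.872 / 0.604 ≈ 1.4437 → capped at 1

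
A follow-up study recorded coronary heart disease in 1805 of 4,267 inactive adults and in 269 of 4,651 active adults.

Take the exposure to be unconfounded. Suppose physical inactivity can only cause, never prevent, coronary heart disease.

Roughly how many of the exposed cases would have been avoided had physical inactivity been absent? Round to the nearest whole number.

p₁ = P(outcome | exposed) = 1805/4267 = 0.42301
p₀ = P(outcome | unexposed) = 269/4651 = 0.057837
PN = (p₁ − p₀)/p₁ = (0.42301 − 0.057837) / 0.42301 ≈ 0.86327.
Attributable cases ≈ PN × (exposed cases) = 0.86327 × 1805 ≈ 1558.21.

about 1558 cases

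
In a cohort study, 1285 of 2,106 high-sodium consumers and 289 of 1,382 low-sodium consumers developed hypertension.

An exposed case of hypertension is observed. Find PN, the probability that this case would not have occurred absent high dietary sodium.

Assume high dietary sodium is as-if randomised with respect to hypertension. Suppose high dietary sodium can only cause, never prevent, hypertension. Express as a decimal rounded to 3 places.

p₁ = P(outcome | exposed) = 1285/2106 = 0.61016
p₀ = P(outcome | unexposed) = 289/1382 = 0.20912
Under exogeneity and monotonicity, PN = (p₁ − p₀) / p₁.
PN = (0.61016 − 0.20912) / 0.61016 = 0.40104 / 0.61016 ≈ 0.6573

PN ≈ 0.657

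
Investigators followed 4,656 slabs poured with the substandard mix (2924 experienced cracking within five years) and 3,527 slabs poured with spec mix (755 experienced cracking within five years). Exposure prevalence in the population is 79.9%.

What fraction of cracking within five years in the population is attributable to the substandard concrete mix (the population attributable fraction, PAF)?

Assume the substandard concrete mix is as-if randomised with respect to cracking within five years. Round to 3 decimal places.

PAF ≈ 0.607

p₁ = P(outcome | exposed) = 2924/4656 = 0.62801
p₀ = P(outcome | unexposed) = 755/3527 = 0.21406
Overall risk P(Y=1) = π·p₁ + (1−π)·p₀ = 0.799×0.62801 + 0.201×0.21406 = 0.5448.
Under exogeneity, PAF = [P(Y=1) − p₀] / P(Y=1).
PAF = (0.5448 − 0.21406) / 0.5448 ≈ 0.6071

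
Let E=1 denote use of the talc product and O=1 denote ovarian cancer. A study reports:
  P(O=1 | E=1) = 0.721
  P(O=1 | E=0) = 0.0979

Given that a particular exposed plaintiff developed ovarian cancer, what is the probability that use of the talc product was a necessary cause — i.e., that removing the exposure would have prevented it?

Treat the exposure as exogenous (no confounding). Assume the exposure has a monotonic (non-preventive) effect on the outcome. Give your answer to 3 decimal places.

Let p₁ = 0.721, p₀ = 0.0979.
Under exogeneity and monotonicity, PN = (p₁ − p₀) / p₁.
PN = (0.721 − 0.0979) / 0.721 = 0.6231 / 0.721 ≈ 0.8642

PN ≈ 0.864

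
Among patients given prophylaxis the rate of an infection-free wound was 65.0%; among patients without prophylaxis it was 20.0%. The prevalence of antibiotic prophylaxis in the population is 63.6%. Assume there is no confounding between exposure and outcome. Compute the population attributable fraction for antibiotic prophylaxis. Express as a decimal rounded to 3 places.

PAF ≈ 0.589

p₁ = 0.65, p₀ = 0.2.
Overall risk P(Y=1) = π·p₁ + (1−π)·p₀ = 0.636×0.65 + 0.364×0.2 = 0.4862.
Under exogeneity, PAF = [P(Y=1) − p₀] / P(Y=1).
PAF = (0.4862 − 0.2) / 0.4862 ≈ 0.5886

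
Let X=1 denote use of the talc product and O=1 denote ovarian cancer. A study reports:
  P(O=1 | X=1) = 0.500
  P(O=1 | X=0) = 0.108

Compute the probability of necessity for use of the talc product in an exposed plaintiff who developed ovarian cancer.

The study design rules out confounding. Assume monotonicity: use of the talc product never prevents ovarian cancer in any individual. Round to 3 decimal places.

Let p₁ = 0.5, p₀ = 0.108.
Under exogeneity and monotonicity, PN = (p₁ − p₀) / p₁.
PN = (0.5 − 0.108) / 0.5 = 0.392 / 0.5 ≈ 0.7840

PN ≈ 0.784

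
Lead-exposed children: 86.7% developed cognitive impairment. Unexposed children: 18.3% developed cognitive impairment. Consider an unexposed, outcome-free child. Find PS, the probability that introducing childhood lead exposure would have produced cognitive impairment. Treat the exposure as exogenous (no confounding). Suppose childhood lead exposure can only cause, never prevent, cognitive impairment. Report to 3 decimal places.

PS ≈ 0.837

p₁ = 0.867, p₀ = 0.183.
Under exogeneity and monotonicity, PS = (p₁ − p₀) / (1 − p₀).
PS = (0.867 − 0.183) / (1 − 0.183) = 0.684 / 0.817 ≈ 0.8372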